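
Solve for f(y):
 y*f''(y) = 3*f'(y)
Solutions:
 f(y) = C1 + C2*y^4


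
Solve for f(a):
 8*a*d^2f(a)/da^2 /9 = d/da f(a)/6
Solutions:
 f(a) = C1 + C2*a^(19/16)


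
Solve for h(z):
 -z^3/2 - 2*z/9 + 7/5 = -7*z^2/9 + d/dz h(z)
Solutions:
 h(z) = C1 - z^4/8 + 7*z^3/27 - z^2/9 + 7*z/5


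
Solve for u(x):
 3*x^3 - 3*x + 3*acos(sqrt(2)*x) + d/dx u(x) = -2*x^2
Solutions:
 u(x) = C1 - 3*x^4/4 - 2*x^3/3 + 3*x^2/2 - 3*x*acos(sqrt(2)*x) + 3*sqrt(2)*sqrt(1 - 2*x^2)/2


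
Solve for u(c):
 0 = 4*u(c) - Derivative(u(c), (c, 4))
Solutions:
 u(c) = C1*exp(-sqrt(2)*c) + C2*exp(sqrt(2)*c) + C3*sin(sqrt(2)*c) + C4*cos(sqrt(2)*c)


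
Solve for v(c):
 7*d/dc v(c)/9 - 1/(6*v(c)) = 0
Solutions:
 v(c) = -sqrt(C1 + 21*c)/7
 v(c) = sqrt(C1 + 21*c)/7


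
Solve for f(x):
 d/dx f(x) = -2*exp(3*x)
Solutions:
 f(x) = C1 - 2*exp(3*x)/3


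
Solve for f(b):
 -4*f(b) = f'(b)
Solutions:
 f(b) = C1*exp(-4*b)


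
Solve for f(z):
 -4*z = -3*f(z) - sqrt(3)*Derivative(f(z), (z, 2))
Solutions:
 f(z) = C1*sin(3^(1/4)*z) + C2*cos(3^(1/4)*z) + 4*z/3


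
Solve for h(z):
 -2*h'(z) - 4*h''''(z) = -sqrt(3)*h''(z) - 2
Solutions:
 h(z) = C1 + C2*exp(z*(3^(5/6)/(sqrt(36 - sqrt(3)) + 6)^(1/3) + 3^(2/3)*(sqrt(36 - sqrt(3)) + 6)^(1/3))/12)*sin(z*(-3^(1/6)*(sqrt(36 - sqrt(3)) + 6)^(1/3) + 3^(1/3)/(sqrt(36 - sqrt(3)) + 6)^(1/3))/4) + C3*exp(z*(3^(5/6)/(sqrt(36 - sqrt(3)) + 6)^(1/3) + 3^(2/3)*(sqrt(36 - sqrt(3)) + 6)^(1/3))/12)*cos(z*(-3^(1/6)*(sqrt(36 - sqrt(3)) + 6)^(1/3) + 3^(1/3)/(sqrt(36 - sqrt(3)) + 6)^(1/3))/4) + C4*exp(-z*(3^(5/6)/(sqrt(36 - sqrt(3)) + 6)^(1/3) + 3^(2/3)*(sqrt(36 - sqrt(3)) + 6)^(1/3))/6) + z


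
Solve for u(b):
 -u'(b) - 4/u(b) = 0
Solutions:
 u(b) = -sqrt(C1 - 8*b)
 u(b) = sqrt(C1 - 8*b)


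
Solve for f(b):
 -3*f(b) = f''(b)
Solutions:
 f(b) = C1*sin(sqrt(3)*b) + C2*cos(sqrt(3)*b)


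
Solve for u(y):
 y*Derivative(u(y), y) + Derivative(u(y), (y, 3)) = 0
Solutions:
 u(y) = C1 + Integral(C2*airyai(-y) + C3*airybi(-y), y)


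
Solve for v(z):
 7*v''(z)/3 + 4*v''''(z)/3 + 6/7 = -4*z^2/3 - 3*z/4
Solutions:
 v(z) = C1 + C2*z + C3*sin(sqrt(7)*z/2) + C4*cos(sqrt(7)*z/2) - z^4/21 - 3*z^3/56 + z^2/7


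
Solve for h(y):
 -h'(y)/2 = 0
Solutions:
 h(y) = C1


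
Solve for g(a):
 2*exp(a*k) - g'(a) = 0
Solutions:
 g(a) = C1 + 2*exp(a*k)/k


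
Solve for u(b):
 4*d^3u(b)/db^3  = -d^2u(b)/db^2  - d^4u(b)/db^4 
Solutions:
 u(b) = C1 + C2*b + C3*exp(b*(-2 + sqrt(3))) + C4*exp(-b*(sqrt(3) + 2))


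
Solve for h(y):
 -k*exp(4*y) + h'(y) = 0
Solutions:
 h(y) = C1 + k*exp(4*y)/4


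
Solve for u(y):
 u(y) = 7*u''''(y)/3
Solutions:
 u(y) = C1*exp(-3^(1/4)*7^(3/4)*y/7) + C2*exp(3^(1/4)*7^(3/4)*y/7) + C3*sin(3^(1/4)*7^(3/4)*y/7) + C4*cos(3^(1/4)*7^(3/4)*y/7)


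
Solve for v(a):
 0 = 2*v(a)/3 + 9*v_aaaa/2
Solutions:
 v(a) = (C1*sin(3^(1/4)*a/3) + C2*cos(3^(1/4)*a/3))*exp(-3^(1/4)*a/3) + (C3*sin(3^(1/4)*a/3) + C4*cos(3^(1/4)*a/3))*exp(3^(1/4)*a/3)


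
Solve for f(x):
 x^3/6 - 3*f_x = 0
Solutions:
 f(x) = C1 + x^4/72


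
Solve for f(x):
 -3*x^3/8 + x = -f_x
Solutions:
 f(x) = C1 + 3*x^4/32 - x^2/2


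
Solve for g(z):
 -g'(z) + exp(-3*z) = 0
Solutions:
 g(z) = C1 - exp(-3*z)/3


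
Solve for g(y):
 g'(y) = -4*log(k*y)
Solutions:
 g(y) = C1 - 4*y*log(k*y) + 4*y


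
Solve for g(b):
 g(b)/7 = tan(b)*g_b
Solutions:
 g(b) = C1*sin(b)^(1/7)


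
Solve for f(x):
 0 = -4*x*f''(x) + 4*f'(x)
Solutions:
 f(x) = C1 + C2*x^2


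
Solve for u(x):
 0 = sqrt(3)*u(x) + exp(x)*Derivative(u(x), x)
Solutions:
 u(x) = C1*exp(sqrt(3)*exp(-x))


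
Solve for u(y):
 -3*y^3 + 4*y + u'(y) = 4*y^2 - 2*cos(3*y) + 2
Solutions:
 u(y) = C1 + 3*y^4/4 + 4*y^3/3 - 2*y^2 + 2*y - 2*sin(3*y)/3


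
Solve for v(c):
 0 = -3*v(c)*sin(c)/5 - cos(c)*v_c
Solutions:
 v(c) = C1*cos(c)^(3/5)


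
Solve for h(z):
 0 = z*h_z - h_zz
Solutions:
 h(z) = C1 + C2*erfi(sqrt(2)*z/2)


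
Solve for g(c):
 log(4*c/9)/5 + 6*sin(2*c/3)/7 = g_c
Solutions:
 g(c) = C1 + c*log(c)/5 - 2*c*log(3)/5 - c/5 + 2*c*log(2)/5 - 9*cos(2*c/3)/7


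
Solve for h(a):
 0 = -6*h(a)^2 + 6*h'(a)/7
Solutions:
 h(a) = -1/(C1 + 7*a)


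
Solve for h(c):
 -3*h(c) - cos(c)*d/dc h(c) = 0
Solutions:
 h(c) = C1*(sin(c) - 1)^(3/2)/(sin(c) + 1)^(3/2)


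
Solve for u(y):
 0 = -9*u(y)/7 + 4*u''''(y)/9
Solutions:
 u(y) = C1*exp(-3*sqrt(2)*7^(3/4)*y/14) + C2*exp(3*sqrt(2)*7^(3/4)*y/14) + C3*sin(3*sqrt(2)*7^(3/4)*y/14) + C4*cos(3*sqrt(2)*7^(3/4)*y/14)


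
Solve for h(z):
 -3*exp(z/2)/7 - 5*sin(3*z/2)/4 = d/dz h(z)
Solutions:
 h(z) = C1 - 6*exp(z/2)/7 + 5*cos(3*z/2)/6


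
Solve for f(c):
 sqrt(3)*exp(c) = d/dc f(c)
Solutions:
 f(c) = C1 + sqrt(3)*exp(c)


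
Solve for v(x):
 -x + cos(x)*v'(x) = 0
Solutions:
 v(x) = C1 + Integral(x/cos(x), x)


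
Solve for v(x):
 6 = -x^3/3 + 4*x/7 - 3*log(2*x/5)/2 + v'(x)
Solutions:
 v(x) = C1 + x^4/12 - 2*x^2/7 + 3*x*log(x)/2 - 2*x*log(5) + x*log(2) + x*log(10)/2 + 9*x/2


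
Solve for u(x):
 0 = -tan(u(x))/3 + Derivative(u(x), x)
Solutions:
 u(x) = pi - asin(C1*exp(x/3))
 u(x) = asin(C1*exp(x/3))


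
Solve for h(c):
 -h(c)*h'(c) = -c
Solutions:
 h(c) = -sqrt(C1 + c^2)
 h(c) = sqrt(C1 + c^2)


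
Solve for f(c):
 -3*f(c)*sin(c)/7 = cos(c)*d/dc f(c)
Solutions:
 f(c) = C1*cos(c)^(3/7)


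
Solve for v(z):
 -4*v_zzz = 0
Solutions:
 v(z) = C1 + C2*z + C3*z^2


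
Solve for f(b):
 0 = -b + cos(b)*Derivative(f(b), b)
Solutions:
 f(b) = C1 + Integral(b/cos(b), b)


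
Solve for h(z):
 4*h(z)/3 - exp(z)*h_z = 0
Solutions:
 h(z) = C1*exp(-4*exp(-z)/3)


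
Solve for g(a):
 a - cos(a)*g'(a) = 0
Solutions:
 g(a) = C1 + Integral(a/cos(a), a)


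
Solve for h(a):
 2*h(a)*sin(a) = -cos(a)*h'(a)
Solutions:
 h(a) = C1*cos(a)^2


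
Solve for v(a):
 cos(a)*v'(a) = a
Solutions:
 v(a) = C1 + Integral(a/cos(a), a)


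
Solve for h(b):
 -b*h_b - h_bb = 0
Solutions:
 h(b) = C1 + C2*erf(sqrt(2)*b/2)


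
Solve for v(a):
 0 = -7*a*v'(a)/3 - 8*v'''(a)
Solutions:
 v(a) = C1 + Integral(C2*airyai(-3^(2/3)*7^(1/3)*a/6) + C3*airybi(-3^(2/3)*7^(1/3)*a/6), a)


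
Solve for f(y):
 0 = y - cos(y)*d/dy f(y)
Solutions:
 f(y) = C1 + Integral(y/cos(y), y)


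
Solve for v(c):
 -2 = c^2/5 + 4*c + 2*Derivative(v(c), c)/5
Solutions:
 v(c) = C1 - c^3/6 - 5*c^2 - 5*c


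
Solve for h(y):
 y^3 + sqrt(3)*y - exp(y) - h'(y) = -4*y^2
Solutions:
 h(y) = C1 + y^4/4 + 4*y^3/3 + sqrt(3)*y^2/2 - exp(y)


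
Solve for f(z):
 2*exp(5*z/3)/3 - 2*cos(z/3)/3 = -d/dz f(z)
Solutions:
 f(z) = C1 - 2*exp(5*z/3)/5 + 2*sin(z/3)


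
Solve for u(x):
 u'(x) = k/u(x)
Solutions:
 u(x) = -sqrt(C1 + 2*k*x)
 u(x) = sqrt(C1 + 2*k*x)


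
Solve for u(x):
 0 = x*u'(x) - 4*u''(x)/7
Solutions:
 u(x) = C1 + C2*erfi(sqrt(14)*x/4)


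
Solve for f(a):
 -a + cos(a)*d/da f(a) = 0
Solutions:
 f(a) = C1 + Integral(a/cos(a), a)


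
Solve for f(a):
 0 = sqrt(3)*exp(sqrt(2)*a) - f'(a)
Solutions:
 f(a) = C1 + sqrt(6)*exp(sqrt(2)*a)/2


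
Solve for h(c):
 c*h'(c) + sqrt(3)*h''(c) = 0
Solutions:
 h(c) = C1 + C2*erf(sqrt(2)*3^(3/4)*c/6)


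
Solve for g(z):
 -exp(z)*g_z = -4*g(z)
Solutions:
 g(z) = C1*exp(-4*exp(-z))


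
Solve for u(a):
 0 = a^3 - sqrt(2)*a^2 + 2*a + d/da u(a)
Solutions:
 u(a) = C1 - a^4/4 + sqrt(2)*a^3/3 - a^2


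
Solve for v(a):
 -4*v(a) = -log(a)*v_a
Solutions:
 v(a) = C1*exp(4*li(a))


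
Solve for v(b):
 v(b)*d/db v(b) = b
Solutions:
 v(b) = -sqrt(C1 + b^2)
 v(b) = sqrt(C1 + b^2)


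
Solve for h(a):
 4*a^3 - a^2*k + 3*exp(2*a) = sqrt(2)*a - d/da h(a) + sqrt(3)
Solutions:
 h(a) = C1 - a^4 + a^3*k/3 + sqrt(2)*a^2/2 + sqrt(3)*a - 3*exp(2*a)/2


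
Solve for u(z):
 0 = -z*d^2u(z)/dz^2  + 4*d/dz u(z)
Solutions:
 u(z) = C1 + C2*z^5


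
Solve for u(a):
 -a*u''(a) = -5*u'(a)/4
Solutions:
 u(a) = C1 + C2*a^(9/4)


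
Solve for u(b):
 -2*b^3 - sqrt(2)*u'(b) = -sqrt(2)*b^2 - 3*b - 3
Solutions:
 u(b) = C1 - sqrt(2)*b^4/4 + b^3/3 + 3*sqrt(2)*b^2/4 + 3*sqrt(2)*b/2


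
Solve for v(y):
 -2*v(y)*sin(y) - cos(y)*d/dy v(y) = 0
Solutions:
 v(y) = C1*cos(y)^2


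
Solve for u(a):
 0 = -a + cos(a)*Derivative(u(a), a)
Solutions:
 u(a) = C1 + Integral(a/cos(a), a)


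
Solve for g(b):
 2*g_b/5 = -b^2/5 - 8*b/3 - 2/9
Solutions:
 g(b) = C1 - b^3/6 - 10*b^2/3 - 5*b/9


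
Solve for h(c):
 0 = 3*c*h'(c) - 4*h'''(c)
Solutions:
 h(c) = C1 + Integral(C2*airyai(6^(1/3)*c/2) + C3*airybi(6^(1/3)*c/2), c)


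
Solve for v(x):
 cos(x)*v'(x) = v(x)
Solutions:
 v(x) = C1*sqrt(sin(x) + 1)/sqrt(sin(x) - 1)


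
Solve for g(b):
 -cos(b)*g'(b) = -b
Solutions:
 g(b) = C1 + Integral(b/cos(b), b)


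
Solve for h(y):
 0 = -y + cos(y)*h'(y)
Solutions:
 h(y) = C1 + Integral(y/cos(y), y)


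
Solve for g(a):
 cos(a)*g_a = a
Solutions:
 g(a) = C1 + Integral(a/cos(a), a)


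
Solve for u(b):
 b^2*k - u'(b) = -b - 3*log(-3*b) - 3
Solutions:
 u(b) = C1 + b^3*k/3 + b^2/2 + 3*b*log(-b) + 3*b*log(3)


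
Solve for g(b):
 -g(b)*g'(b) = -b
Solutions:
 g(b) = -sqrt(C1 + b^2)
 g(b) = sqrt(C1 + b^2)


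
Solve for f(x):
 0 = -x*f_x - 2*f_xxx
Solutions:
 f(x) = C1 + Integral(C2*airyai(-2^(2/3)*x/2) + C3*airybi(-2^(2/3)*x/2), x)


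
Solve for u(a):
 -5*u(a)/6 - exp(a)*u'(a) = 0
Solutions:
 u(a) = C1*exp(5*exp(-a)/6)


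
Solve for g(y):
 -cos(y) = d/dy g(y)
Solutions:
 g(y) = C1 - sin(y)


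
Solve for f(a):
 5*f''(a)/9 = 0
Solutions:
 f(a) = C1 + C2*a


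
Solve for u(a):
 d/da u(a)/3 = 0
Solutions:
 u(a) = C1


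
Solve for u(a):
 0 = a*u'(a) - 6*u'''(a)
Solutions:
 u(a) = C1 + Integral(C2*airyai(6^(2/3)*a/6) + C3*airybi(6^(2/3)*a/6), a)


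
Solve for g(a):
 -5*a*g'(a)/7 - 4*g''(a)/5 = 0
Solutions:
 g(a) = C1 + C2*erf(5*sqrt(14)*a/28)


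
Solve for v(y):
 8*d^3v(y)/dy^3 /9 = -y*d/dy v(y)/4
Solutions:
 v(y) = C1 + Integral(C2*airyai(-2^(1/3)*3^(2/3)*y/4) + C3*airybi(-2^(1/3)*3^(2/3)*y/4), y)


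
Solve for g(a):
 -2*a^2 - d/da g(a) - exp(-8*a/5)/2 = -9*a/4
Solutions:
 g(a) = C1 - 2*a^3/3 + 9*a^2/8 + 5*exp(-8*a/5)/16


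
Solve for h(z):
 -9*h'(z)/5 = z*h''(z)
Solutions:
 h(z) = C1 + C2/z^(4/5)


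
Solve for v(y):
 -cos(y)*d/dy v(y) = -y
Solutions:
 v(y) = C1 + Integral(y/cos(y), y)


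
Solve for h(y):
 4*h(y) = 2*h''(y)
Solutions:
 h(y) = C1*exp(-sqrt(2)*y) + C2*exp(sqrt(2)*y)


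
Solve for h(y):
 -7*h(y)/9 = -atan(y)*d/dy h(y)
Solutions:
 h(y) = C1*exp(7*Integral(1/atan(y), y)/9)


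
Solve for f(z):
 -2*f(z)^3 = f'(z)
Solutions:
 f(z) = -sqrt(2)*sqrt(-1/(C1 - 2*z))/2
 f(z) = sqrt(2)*sqrt(-1/(C1 - 2*z))/2


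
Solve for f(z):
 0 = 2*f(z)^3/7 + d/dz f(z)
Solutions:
 f(z) = -sqrt(14)*sqrt(-1/(C1 - 2*z))/2
 f(z) = sqrt(14)*sqrt(-1/(C1 - 2*z))/2


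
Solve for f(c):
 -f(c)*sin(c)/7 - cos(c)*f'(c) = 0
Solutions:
 f(c) = C1*cos(c)^(1/7)


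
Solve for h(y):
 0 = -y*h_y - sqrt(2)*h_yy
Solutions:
 h(y) = C1 + C2*erf(2^(1/4)*y/2)


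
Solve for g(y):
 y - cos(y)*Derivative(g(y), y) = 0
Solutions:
 g(y) = C1 + Integral(y/cos(y), y)


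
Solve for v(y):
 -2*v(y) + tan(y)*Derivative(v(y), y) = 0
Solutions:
 v(y) = C1*sin(y)^2


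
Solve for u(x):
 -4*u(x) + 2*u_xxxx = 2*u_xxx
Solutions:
 u(x) = C1*exp(x*(-(17 + 3*sqrt(33))^(1/3) + 2/(17 + 3*sqrt(33))^(1/3) + 4)/6)*sin(sqrt(3)*x*(2/(17 + 3*sqrt(33))^(1/3) + (17 + 3*sqrt(33))^(1/3))/6) + C2*exp(x*(-(17 + 3*sqrt(33))^(1/3) + 2/(17 + 3*sqrt(33))^(1/3) + 4)/6)*cos(sqrt(3)*x*(2/(17 + 3*sqrt(33))^(1/3) + (17 + 3*sqrt(33))^(1/3))/6) + C3*exp(-x) + C4*exp(x*(-2/(17 + 3*sqrt(33))^(1/3) + 2 + (17 + 3*sqrt(33))^(1/3))/3)


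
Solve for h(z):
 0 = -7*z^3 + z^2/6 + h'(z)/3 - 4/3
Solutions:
 h(z) = C1 + 21*z^4/4 - z^3/6 + 4*z


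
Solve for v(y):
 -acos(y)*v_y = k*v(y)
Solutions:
 v(y) = C1*exp(-k*Integral(1/acos(y), y))


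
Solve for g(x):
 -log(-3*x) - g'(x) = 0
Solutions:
 g(x) = C1 - x*log(-x) + x*(1 - log(3))


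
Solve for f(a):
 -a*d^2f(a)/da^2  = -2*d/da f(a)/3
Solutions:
 f(a) = C1 + C2*a^(5/3)


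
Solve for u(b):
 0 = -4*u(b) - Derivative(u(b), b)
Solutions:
 u(b) = C1*exp(-4*b)


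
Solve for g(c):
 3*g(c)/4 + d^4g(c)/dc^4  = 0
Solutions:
 g(c) = (C1*sin(3^(1/4)*c/2) + C2*cos(3^(1/4)*c/2))*exp(-3^(1/4)*c/2) + (C3*sin(3^(1/4)*c/2) + C4*cos(3^(1/4)*c/2))*exp(3^(1/4)*c/2)


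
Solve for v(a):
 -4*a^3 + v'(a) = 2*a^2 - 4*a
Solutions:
 v(a) = C1 + a^4 + 2*a^3/3 - 2*a^2


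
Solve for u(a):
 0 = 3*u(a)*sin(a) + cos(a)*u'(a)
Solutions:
 u(a) = C1*cos(a)^3


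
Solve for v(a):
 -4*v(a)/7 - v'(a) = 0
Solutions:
 v(a) = C1*exp(-4*a/7)


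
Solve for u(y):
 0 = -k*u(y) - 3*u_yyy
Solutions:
 u(y) = C1*exp(3^(2/3)*y*(-k)^(1/3)/3) + C2*exp(y*(-k)^(1/3)*(-3^(2/3) + 3*3^(1/6)*I)/6) + C3*exp(-y*(-k)^(1/3)*(3^(2/3) + 3*3^(1/6)*I)/6)


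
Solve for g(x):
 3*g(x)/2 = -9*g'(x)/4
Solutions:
 g(x) = C1*exp(-2*x/3)


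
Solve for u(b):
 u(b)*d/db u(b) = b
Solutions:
 u(b) = -sqrt(C1 + b^2)
 u(b) = sqrt(C1 + b^2)


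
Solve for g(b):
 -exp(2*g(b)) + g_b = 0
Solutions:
 g(b) = log(-sqrt(-1/(C1 + b))) - log(2)/2
 g(b) = log(-1/(C1 + b))/2 - log(2)/2


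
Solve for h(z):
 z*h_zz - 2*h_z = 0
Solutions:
 h(z) = C1 + C2*z^3


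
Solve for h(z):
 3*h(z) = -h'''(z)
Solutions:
 h(z) = C3*exp(-3^(1/3)*z) + (C1*sin(3^(5/6)*z/2) + C2*cos(3^(5/6)*z/2))*exp(3^(1/3)*z/2)


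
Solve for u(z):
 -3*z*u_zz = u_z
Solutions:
 u(z) = C1 + C2*z^(2/3)


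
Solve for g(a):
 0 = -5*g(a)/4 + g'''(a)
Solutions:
 g(a) = C3*exp(10^(1/3)*a/2) + (C1*sin(10^(1/3)*sqrt(3)*a/4) + C2*cos(10^(1/3)*sqrt(3)*a/4))*exp(-10^(1/3)*a/4)


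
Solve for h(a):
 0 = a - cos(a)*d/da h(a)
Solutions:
 h(a) = C1 + Integral(a/cos(a), a)


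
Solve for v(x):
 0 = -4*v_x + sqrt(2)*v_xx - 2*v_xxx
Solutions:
 v(x) = C1 + (C2*sin(sqrt(30)*x/4) + C3*cos(sqrt(30)*x/4))*exp(sqrt(2)*x/4)


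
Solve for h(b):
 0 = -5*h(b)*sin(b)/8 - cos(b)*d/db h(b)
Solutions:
 h(b) = C1*cos(b)^(5/8)


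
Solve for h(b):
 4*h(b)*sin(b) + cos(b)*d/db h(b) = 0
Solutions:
 h(b) = C1*cos(b)^4


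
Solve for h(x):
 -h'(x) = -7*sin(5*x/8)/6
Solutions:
 h(x) = C1 - 28*cos(5*x/8)/15


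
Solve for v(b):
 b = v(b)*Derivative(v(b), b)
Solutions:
 v(b) = -sqrt(C1 + b^2)
 v(b) = sqrt(C1 + b^2)


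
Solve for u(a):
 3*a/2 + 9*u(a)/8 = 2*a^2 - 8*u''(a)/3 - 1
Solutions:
 u(a) = C1*sin(3*sqrt(3)*a/8) + C2*cos(3*sqrt(3)*a/8) + 16*a^2/9 - 4*a/3 - 2264/243


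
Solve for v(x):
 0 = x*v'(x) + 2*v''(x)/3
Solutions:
 v(x) = C1 + C2*erf(sqrt(3)*x/2)


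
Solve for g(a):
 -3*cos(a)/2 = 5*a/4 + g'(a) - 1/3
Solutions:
 g(a) = C1 - 5*a^2/8 + a/3 - 3*sin(a)/2


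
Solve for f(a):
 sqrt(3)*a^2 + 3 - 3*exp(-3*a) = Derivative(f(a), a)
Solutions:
 f(a) = C1 + sqrt(3)*a^3/3 + 3*a + exp(-3*a)


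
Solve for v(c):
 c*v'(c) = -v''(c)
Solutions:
 v(c) = C1 + C2*erf(sqrt(2)*c/2)


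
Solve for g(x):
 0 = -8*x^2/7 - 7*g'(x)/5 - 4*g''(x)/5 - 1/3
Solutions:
 g(x) = C1 + C2*exp(-7*x/4) - 40*x^3/147 + 160*x^2/343 - 5555*x/7203


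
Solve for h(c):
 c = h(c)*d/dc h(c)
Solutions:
 h(c) = -sqrt(C1 + c^2)
 h(c) = sqrt(C1 + c^2)


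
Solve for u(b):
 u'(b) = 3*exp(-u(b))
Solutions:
 u(b) = log(C1 + 3*b)


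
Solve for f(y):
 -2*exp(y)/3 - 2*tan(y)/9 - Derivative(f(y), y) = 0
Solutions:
 f(y) = C1 - 2*exp(y)/3 + 2*log(cos(y))/9


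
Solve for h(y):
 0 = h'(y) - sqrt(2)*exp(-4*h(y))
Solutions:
 h(y) = log(-I*(C1 + 4*sqrt(2)*y)^(1/4))
 h(y) = log(I*(C1 + 4*sqrt(2)*y)^(1/4))
 h(y) = log(-(C1 + 4*sqrt(2)*y)^(1/4))
 h(y) = log(C1 + 4*sqrt(2)*y)/4


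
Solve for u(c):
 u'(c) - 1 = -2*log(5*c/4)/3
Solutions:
 u(c) = C1 - 2*c*log(c)/3 + c*log(2*10^(1/3)/5) + 5*c/3


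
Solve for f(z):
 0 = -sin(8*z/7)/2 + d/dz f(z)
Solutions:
 f(z) = C1 - 7*cos(8*z/7)/16


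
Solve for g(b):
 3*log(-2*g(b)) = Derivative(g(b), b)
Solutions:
 -Integral(1/(log(-_y) + log(2)), (_y, g(b)))/3 = C1 - b


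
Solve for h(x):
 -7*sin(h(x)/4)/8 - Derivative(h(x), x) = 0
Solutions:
 7*x/8 + 2*log(cos(h(x)/4) - 1) - 2*log(cos(h(x)/4) + 1) = C1


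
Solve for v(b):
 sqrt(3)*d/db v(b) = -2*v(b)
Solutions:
 v(b) = C1*exp(-2*sqrt(3)*b/3)


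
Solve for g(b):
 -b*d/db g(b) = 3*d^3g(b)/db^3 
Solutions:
 g(b) = C1 + Integral(C2*airyai(-3^(2/3)*b/3) + C3*airybi(-3^(2/3)*b/3), b)


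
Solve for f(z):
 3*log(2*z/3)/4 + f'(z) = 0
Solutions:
 f(z) = C1 - 3*z*log(z)/4 - 3*z*log(2)/4 + 3*z/4 + 3*z*log(3)/4


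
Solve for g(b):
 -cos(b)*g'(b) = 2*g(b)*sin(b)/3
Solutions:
 g(b) = C1*cos(b)^(2/3)


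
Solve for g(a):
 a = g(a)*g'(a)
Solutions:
 g(a) = -sqrt(C1 + a^2)
 g(a) = sqrt(C1 + a^2)


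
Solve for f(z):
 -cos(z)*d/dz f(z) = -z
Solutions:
 f(z) = C1 + Integral(z/cos(z), z)


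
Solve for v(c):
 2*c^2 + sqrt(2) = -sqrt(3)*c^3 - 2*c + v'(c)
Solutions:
 v(c) = C1 + sqrt(3)*c^4/4 + 2*c^3/3 + c^2 + sqrt(2)*c


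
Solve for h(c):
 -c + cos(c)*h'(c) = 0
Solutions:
 h(c) = C1 + Integral(c/cos(c), c)


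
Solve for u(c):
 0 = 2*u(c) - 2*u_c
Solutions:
 u(c) = C1*exp(c)


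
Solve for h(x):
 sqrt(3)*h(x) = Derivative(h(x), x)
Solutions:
 h(x) = C1*exp(sqrt(3)*x)


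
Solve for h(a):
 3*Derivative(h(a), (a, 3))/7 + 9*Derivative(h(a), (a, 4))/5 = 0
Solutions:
 h(a) = C1 + C2*a + C3*a^2 + C4*exp(-5*a/21)


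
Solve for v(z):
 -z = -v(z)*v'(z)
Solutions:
 v(z) = -sqrt(C1 + z^2)
 v(z) = sqrt(C1 + z^2)


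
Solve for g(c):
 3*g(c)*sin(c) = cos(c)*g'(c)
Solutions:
 g(c) = C1/cos(c)^3


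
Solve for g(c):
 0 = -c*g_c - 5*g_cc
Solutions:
 g(c) = C1 + C2*erf(sqrt(10)*c/10)


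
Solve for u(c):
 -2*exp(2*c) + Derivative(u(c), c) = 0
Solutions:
 u(c) = C1 + exp(2*c)


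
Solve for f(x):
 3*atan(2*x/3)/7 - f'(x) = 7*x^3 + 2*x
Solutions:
 f(x) = C1 - 7*x^4/4 - x^2 + 3*x*atan(2*x/3)/7 - 9*log(4*x^2 + 9)/28


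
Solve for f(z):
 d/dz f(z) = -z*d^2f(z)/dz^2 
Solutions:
 f(z) = C1 + C2*log(z)


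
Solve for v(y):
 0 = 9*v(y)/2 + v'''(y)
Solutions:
 v(y) = C3*exp(-6^(2/3)*y/2) + (C1*sin(3*2^(2/3)*3^(1/6)*y/4) + C2*cos(3*2^(2/3)*3^(1/6)*y/4))*exp(6^(2/3)*y/4)


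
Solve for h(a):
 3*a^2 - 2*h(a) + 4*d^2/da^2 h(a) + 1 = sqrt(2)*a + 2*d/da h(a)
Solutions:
 h(a) = C1*exp(-a/2) + C2*exp(a) + 3*a^2/2 - 3*a - sqrt(2)*a/2 + sqrt(2)/2 + 19/2


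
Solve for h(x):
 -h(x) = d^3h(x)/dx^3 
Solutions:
 h(x) = C3*exp(-x) + (C1*sin(sqrt(3)*x/2) + C2*cos(sqrt(3)*x/2))*exp(x/2)


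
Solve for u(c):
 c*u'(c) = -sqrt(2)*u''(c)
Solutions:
 u(c) = C1 + C2*erf(2^(1/4)*c/2)


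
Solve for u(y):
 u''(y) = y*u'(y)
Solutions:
 u(y) = C1 + C2*erfi(sqrt(2)*y/2)


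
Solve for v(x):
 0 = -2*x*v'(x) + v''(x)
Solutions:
 v(x) = C1 + C2*erfi(x)


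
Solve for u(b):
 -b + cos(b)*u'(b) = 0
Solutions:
 u(b) = C1 + Integral(b/cos(b), b)


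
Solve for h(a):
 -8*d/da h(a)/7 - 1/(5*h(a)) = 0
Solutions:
 h(a) = -sqrt(C1 - 35*a)/10
 h(a) = sqrt(C1 - 35*a)/10


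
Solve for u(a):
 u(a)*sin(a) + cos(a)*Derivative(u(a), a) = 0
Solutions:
 u(a) = C1*cos(a)


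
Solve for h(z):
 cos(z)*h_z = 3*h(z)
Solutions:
 h(z) = C1*(sin(z) + 1)^(3/2)/(sin(z) - 1)^(3/2)


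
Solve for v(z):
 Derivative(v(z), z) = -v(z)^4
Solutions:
 v(z) = (-3^(2/3) - 3*3^(1/6)*I)*(1/(C1 + z))^(1/3)/6
 v(z) = (-3^(2/3) + 3*3^(1/6)*I)*(1/(C1 + z))^(1/3)/6
 v(z) = (1/(C1 + 3*z))^(1/3)


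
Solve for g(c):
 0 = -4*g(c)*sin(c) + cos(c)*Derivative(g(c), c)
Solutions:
 g(c) = C1/cos(c)^4


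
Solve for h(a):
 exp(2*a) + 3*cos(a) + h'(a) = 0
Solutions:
 h(a) = C1 - exp(2*a)/2 - 3*sin(a)


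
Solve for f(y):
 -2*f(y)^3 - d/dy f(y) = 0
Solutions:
 f(y) = -sqrt(2)*sqrt(-1/(C1 - 2*y))/2
 f(y) = sqrt(2)*sqrt(-1/(C1 - 2*y))/2


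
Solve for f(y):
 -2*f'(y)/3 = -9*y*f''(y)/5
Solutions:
 f(y) = C1 + C2*y^(37/27)


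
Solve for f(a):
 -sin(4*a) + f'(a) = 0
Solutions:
 f(a) = C1 - cos(4*a)/4


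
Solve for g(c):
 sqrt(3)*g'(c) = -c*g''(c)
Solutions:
 g(c) = C1 + C2*c^(1 - sqrt(3))


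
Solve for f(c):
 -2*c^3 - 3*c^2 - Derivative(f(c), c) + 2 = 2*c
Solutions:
 f(c) = C1 - c^4/2 - c^3 - c^2 + 2*c


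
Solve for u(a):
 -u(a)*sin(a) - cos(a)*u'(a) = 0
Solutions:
 u(a) = C1*cos(a)


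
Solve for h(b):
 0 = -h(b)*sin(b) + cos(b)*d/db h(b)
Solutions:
 h(b) = C1/cos(b)


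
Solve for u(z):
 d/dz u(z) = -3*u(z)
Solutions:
 u(z) = C1*exp(-3*z)


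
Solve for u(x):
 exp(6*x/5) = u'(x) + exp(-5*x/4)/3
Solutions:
 u(x) = C1 + 5*exp(6*x/5)/6 + 4*exp(-5*x/4)/15


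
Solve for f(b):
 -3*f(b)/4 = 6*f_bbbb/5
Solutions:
 f(b) = (C1*sin(2^(3/4)*5^(1/4)*b/4) + C2*cos(2^(3/4)*5^(1/4)*b/4))*exp(-2^(3/4)*5^(1/4)*b/4) + (C3*sin(2^(3/4)*5^(1/4)*b/4) + C4*cos(2^(3/4)*5^(1/4)*b/4))*exp(2^(3/4)*5^(1/4)*b/4)


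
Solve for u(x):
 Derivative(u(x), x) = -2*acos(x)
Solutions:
 u(x) = C1 - 2*x*acos(x) + 2*sqrt(1 - x^2)


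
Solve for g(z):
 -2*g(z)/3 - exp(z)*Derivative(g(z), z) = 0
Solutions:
 g(z) = C1*exp(2*exp(-z)/3)


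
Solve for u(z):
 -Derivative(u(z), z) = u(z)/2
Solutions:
 u(z) = C1*exp(-z/2)


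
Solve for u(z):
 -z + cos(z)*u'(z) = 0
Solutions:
 u(z) = C1 + Integral(z/cos(z), z)


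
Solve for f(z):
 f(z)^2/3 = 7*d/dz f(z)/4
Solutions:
 f(z) = -21/(C1 + 4*z)


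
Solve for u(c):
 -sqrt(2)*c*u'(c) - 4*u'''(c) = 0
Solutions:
 u(c) = C1 + Integral(C2*airyai(-sqrt(2)*c/2) + C3*airybi(-sqrt(2)*c/2), c)


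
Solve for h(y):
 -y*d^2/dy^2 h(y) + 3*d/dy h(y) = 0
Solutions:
 h(y) = C1 + C2*y^4


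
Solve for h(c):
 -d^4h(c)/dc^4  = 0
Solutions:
 h(c) = C1 + C2*c + C3*c^2 + C4*c^3


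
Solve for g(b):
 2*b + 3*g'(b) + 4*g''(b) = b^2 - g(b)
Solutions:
 g(b) = b^2 - 8*b + (C1*sin(sqrt(7)*b/8) + C2*cos(sqrt(7)*b/8))*exp(-3*b/8) + 16


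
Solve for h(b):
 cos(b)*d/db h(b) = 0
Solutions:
 h(b) = C1


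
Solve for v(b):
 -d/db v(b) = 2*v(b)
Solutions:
 v(b) = C1*exp(-2*b)


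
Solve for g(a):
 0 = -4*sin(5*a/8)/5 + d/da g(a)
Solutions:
 g(a) = C1 - 32*cos(5*a/8)/25


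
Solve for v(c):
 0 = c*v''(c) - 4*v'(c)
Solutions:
 v(c) = C1 + C2*c^5


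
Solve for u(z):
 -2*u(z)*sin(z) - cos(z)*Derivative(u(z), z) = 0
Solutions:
 u(z) = C1*cos(z)^2


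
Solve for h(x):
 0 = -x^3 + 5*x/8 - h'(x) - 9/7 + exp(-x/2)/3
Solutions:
 h(x) = C1 - x^4/4 + 5*x^2/16 - 9*x/7 - 2*exp(-x/2)/3


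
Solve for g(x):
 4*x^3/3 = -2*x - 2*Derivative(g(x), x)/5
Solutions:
 g(x) = C1 - 5*x^4/6 - 5*x^2/2


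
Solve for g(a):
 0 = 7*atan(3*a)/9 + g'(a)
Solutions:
 g(a) = C1 - 7*a*atan(3*a)/9 + 7*log(9*a^2 + 1)/54


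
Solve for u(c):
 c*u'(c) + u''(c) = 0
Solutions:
 u(c) = C1 + C2*erf(sqrt(2)*c/2)


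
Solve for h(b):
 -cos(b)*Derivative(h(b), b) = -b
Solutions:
 h(b) = C1 + Integral(b/cos(b), b)


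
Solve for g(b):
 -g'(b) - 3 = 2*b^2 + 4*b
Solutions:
 g(b) = C1 - 2*b^3/3 - 2*b^2 - 3*b


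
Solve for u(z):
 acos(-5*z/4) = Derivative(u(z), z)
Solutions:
 u(z) = C1 + z*acos(-5*z/4) + sqrt(16 - 25*z^2)/5


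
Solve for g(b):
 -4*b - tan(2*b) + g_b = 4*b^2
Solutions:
 g(b) = C1 + 4*b^3/3 + 2*b^2 - log(cos(2*b))/2


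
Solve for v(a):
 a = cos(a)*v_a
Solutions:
 v(a) = C1 + Integral(a/cos(a), a)


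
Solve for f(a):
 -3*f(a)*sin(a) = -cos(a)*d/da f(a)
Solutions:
 f(a) = C1/cos(a)^3


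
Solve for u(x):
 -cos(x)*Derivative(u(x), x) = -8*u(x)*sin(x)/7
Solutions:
 u(x) = C1/cos(x)^(8/7)


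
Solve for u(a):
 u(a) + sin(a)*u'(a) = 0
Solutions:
 u(a) = C1*sqrt(cos(a) + 1)/sqrt(cos(a) - 1)


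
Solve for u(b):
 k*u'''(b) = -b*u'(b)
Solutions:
 u(b) = C1 + Integral(C2*airyai(b*(-1/k)^(1/3)) + C3*airybi(b*(-1/k)^(1/3)), b)


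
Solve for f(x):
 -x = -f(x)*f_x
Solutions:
 f(x) = -sqrt(C1 + x^2)
 f(x) = sqrt(C1 + x^2)


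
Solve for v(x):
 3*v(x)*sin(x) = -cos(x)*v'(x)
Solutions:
 v(x) = C1*cos(x)^3


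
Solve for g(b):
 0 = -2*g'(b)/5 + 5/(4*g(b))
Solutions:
 g(b) = -sqrt(C1 + 25*b)/2
 g(b) = sqrt(C1 + 25*b)/2


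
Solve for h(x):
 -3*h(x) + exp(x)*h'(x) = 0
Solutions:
 h(x) = C1*exp(-3*exp(-x))


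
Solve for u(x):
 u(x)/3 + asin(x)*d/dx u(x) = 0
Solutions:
 u(x) = C1*exp(-Integral(1/asin(x), x)/3)


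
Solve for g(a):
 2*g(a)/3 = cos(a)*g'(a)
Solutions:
 g(a) = C1*(sin(a) + 1)^(1/3)/(sin(a) - 1)^(1/3)


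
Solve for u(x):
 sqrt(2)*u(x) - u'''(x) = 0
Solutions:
 u(x) = C3*exp(2^(1/6)*x) + (C1*sin(2^(1/6)*sqrt(3)*x/2) + C2*cos(2^(1/6)*sqrt(3)*x/2))*exp(-2^(1/6)*x/2)


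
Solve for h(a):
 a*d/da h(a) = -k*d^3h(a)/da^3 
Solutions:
 h(a) = C1 + Integral(C2*airyai(a*(-1/k)^(1/3)) + C3*airybi(a*(-1/k)^(1/3)), a)


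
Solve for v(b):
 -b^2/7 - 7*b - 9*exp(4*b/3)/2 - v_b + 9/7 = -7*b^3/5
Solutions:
 v(b) = C1 + 7*b^4/20 - b^3/21 - 7*b^2/2 + 9*b/7 - 27*exp(4*b/3)/8


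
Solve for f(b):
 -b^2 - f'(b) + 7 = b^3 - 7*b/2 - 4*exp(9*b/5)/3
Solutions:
 f(b) = C1 - b^4/4 - b^3/3 + 7*b^2/4 + 7*b + 20*exp(9*b/5)/27


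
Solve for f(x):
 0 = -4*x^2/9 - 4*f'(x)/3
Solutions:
 f(x) = C1 - x^3/9


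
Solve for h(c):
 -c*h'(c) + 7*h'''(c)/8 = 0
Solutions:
 h(c) = C1 + Integral(C2*airyai(2*7^(2/3)*c/7) + C3*airybi(2*7^(2/3)*c/7), c)


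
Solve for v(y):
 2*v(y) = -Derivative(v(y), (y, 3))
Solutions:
 v(y) = C3*exp(-2^(1/3)*y) + (C1*sin(2^(1/3)*sqrt(3)*y/2) + C2*cos(2^(1/3)*sqrt(3)*y/2))*exp(2^(1/3)*y/2)


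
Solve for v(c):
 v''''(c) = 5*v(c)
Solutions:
 v(c) = C1*exp(-5^(1/4)*c) + C2*exp(5^(1/4)*c) + C3*sin(5^(1/4)*c) + C4*cos(5^(1/4)*c)


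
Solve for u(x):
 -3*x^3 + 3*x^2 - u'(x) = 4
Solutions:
 u(x) = C1 - 3*x^4/4 + x^3 - 4*x


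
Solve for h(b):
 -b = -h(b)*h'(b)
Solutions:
 h(b) = -sqrt(C1 + b^2)
 h(b) = sqrt(C1 + b^2)


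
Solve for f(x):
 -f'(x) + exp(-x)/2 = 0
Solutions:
 f(x) = C1 - exp(-x)/2


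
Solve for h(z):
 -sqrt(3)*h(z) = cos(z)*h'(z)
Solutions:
 h(z) = C1*(sin(z) - 1)^(sqrt(3)/2)/(sin(z) + 1)^(sqrt(3)/2)


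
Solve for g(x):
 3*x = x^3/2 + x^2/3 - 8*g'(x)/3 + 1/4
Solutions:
 g(x) = C1 + 3*x^4/64 + x^3/24 - 9*x^2/16 + 3*x/32


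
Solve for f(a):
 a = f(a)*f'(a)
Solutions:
 f(a) = -sqrt(C1 + a^2)
 f(a) = sqrt(C1 + a^2)


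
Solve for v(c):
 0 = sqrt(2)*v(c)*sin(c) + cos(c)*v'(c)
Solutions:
 v(c) = C1*cos(c)^(sqrt(2))


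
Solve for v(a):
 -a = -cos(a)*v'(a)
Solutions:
 v(a) = C1 + Integral(a/cos(a), a)


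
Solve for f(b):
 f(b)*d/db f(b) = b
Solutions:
 f(b) = -sqrt(C1 + b^2)
 f(b) = sqrt(C1 + b^2)


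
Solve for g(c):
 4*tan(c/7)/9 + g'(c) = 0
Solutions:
 g(c) = C1 + 28*log(cos(c/7))/9


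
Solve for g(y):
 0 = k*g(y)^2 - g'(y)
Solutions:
 g(y) = -1/(C1 + k*y)


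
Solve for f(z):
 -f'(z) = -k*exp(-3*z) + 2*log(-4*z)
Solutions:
 f(z) = C1 - k*exp(-3*z)/3 - 2*z*log(-z) + 2*z*(1 - 2*log(2))


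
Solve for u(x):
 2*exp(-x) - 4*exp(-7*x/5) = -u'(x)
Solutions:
 u(x) = C1 + 2*exp(-x) - 20*exp(-7*x/5)/7


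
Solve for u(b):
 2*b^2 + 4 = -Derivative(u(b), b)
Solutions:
 u(b) = C1 - 2*b^3/3 - 4*b


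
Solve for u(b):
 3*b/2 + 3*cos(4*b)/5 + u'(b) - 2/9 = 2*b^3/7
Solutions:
 u(b) = C1 + b^4/14 - 3*b^2/4 + 2*b/9 - 3*sin(4*b)/20


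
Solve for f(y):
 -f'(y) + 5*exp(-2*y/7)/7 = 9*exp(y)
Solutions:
 f(y) = C1 - 9*exp(y) - 5*exp(-2*y/7)/2


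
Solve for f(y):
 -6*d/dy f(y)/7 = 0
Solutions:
 f(y) = C1


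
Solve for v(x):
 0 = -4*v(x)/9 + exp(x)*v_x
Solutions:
 v(x) = C1*exp(-4*exp(-x)/9)


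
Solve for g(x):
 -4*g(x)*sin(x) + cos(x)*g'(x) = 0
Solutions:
 g(x) = C1/cos(x)^4


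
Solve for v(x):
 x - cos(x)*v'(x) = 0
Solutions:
 v(x) = C1 + Integral(x/cos(x), x)


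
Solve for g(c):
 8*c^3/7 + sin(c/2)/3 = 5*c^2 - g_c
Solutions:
 g(c) = C1 - 2*c^4/7 + 5*c^3/3 + 2*cos(c/2)/3


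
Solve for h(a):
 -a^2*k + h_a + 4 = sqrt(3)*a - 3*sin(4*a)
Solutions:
 h(a) = C1 + a^3*k/3 + sqrt(3)*a^2/2 - 4*a + 3*cos(4*a)/4


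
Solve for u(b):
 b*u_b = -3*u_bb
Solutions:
 u(b) = C1 + C2*erf(sqrt(6)*b/6)


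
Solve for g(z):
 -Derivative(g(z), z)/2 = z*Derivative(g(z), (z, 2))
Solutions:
 g(z) = C1 + C2*sqrt(z)


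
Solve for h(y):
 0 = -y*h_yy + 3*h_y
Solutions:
 h(y) = C1 + C2*y^4


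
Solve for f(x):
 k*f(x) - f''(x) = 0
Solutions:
 f(x) = C1*exp(-sqrt(k)*x) + C2*exp(sqrt(k)*x)


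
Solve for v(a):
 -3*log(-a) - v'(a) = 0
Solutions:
 v(a) = C1 - 3*a*log(-a) + 3*a


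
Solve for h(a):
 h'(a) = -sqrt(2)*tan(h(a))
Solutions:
 h(a) = pi - asin(C1*exp(-sqrt(2)*a))
 h(a) = asin(C1*exp(-sqrt(2)*a))


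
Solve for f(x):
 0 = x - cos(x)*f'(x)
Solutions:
 f(x) = C1 + Integral(x/cos(x), x)


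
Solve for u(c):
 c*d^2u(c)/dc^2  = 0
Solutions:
 u(c) = C1 + C2*c


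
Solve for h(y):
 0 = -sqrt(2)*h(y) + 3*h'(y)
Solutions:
 h(y) = C1*exp(sqrt(2)*y/3)


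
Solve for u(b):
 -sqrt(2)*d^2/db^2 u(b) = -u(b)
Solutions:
 u(b) = C1*exp(-2^(3/4)*b/2) + C2*exp(2^(3/4)*b/2)


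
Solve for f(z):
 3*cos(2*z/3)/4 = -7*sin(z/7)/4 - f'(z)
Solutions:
 f(z) = C1 - 9*sin(2*z/3)/8 + 49*cos(z/7)/4


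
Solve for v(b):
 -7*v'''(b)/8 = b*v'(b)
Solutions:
 v(b) = C1 + Integral(C2*airyai(-2*7^(2/3)*b/7) + C3*airybi(-2*7^(2/3)*b/7), b)


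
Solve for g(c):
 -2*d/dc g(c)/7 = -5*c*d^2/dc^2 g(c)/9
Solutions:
 g(c) = C1 + C2*c^(53/35)


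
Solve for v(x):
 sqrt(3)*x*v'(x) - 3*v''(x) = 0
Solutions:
 v(x) = C1 + C2*erfi(sqrt(2)*3^(3/4)*x/6)


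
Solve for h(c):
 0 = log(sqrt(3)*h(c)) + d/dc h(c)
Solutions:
 2*Integral(1/(2*log(_y) + log(3)), (_y, h(c))) = C1 - c


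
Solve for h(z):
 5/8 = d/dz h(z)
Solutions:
 h(z) = C1 + 5*z/8


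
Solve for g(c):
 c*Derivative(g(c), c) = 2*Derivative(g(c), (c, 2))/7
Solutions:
 g(c) = C1 + C2*erfi(sqrt(7)*c/2)


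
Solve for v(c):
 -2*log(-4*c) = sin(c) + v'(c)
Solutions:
 v(c) = C1 - 2*c*log(-c) - 4*c*log(2) + 2*c + cos(c)


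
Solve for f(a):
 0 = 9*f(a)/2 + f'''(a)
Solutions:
 f(a) = C3*exp(-6^(2/3)*a/2) + (C1*sin(3*2^(2/3)*3^(1/6)*a/4) + C2*cos(3*2^(2/3)*3^(1/6)*a/4))*exp(6^(2/3)*a/4)


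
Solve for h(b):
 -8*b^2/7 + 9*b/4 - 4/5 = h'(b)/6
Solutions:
 h(b) = C1 - 16*b^3/7 + 27*b^2/4 - 24*b/5


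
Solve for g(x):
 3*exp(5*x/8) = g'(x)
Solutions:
 g(x) = C1 + 24*exp(5*x/8)/5


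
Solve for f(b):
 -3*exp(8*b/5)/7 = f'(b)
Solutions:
 f(b) = C1 - 15*exp(8*b/5)/56


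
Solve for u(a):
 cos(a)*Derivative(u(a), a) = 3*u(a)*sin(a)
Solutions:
 u(a) = C1/cos(a)^3


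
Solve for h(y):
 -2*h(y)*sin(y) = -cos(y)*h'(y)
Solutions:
 h(y) = C1/cos(y)^2


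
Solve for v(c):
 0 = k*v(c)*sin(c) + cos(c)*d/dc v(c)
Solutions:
 v(c) = C1*exp(k*log(cos(c)))


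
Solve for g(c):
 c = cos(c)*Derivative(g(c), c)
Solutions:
 g(c) = C1 + Integral(c/cos(c), c)


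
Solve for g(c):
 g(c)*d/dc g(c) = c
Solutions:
 g(c) = -sqrt(C1 + c^2)
 g(c) = sqrt(C1 + c^2)


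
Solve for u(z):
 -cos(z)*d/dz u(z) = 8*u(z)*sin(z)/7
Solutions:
 u(z) = C1*cos(z)^(8/7)


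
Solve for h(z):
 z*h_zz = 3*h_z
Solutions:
 h(z) = C1 + C2*z^4


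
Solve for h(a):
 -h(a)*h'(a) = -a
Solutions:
 h(a) = -sqrt(C1 + a^2)
 h(a) = sqrt(C1 + a^2)


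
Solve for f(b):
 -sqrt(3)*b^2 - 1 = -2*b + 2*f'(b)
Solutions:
 f(b) = C1 - sqrt(3)*b^3/6 + b^2/2 - b/2


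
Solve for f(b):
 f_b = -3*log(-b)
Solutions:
 f(b) = C1 - 3*b*log(-b) + 3*b


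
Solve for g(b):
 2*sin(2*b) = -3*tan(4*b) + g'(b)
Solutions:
 g(b) = C1 - 3*log(cos(4*b))/4 - cos(2*b)


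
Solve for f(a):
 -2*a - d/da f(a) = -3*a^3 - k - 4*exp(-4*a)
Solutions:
 f(a) = C1 + 3*a^4/4 - a^2 + a*k - exp(-4*a)


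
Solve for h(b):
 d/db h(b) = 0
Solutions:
 h(b) = C1


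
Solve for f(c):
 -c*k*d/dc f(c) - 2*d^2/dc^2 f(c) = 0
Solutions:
 f(c) = Piecewise((-sqrt(pi)*C1*erf(c*sqrt(k)/2)/sqrt(k) - C2, (k > 0) | (k < 0)), (-C1*c - C2, True))


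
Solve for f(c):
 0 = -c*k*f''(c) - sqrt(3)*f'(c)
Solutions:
 f(c) = C1 + c^(((re(k) - sqrt(3))*re(k) + im(k)^2)/(re(k)^2 + im(k)^2))*(C2*sin(sqrt(3)*log(c)*Abs(im(k))/(re(k)^2 + im(k)^2)) + C3*cos(sqrt(3)*log(c)*im(k)/(re(k)^2 + im(k)^2)))


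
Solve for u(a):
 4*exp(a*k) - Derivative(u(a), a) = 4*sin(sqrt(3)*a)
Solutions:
 u(a) = C1 + 4*sqrt(3)*cos(sqrt(3)*a)/3 + 4*exp(a*k)/k


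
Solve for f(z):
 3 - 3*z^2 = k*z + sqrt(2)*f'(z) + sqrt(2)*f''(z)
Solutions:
 f(z) = C1 + C2*exp(-z) - sqrt(2)*k*z^2/4 + sqrt(2)*k*z/2 - sqrt(2)*z^3/2 + 3*sqrt(2)*z^2/2 - 3*sqrt(2)*z/2


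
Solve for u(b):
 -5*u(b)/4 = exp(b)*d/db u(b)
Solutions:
 u(b) = C1*exp(5*exp(-b)/4)


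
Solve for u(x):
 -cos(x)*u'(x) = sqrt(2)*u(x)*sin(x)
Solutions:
 u(x) = C1*cos(x)^(sqrt(2))


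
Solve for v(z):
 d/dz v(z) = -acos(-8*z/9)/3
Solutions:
 v(z) = C1 - z*acos(-8*z/9)/3 - sqrt(81 - 64*z^2)/24


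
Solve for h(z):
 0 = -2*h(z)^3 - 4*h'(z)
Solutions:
 h(z) = -sqrt(-1/(C1 - z))
 h(z) = sqrt(-1/(C1 - z))


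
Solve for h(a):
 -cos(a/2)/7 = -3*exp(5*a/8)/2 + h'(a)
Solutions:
 h(a) = C1 + 12*exp(5*a/8)/5 - 2*sin(a/2)/7


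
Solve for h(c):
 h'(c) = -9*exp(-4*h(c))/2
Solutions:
 h(c) = log(-I*(C1 - 18*c)^(1/4))
 h(c) = log(I*(C1 - 18*c)^(1/4))
 h(c) = log(-(C1 - 18*c)^(1/4))
 h(c) = log(C1 - 18*c)/4


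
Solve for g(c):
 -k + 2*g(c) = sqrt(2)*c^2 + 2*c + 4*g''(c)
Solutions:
 g(c) = C1*exp(-sqrt(2)*c/2) + C2*exp(sqrt(2)*c/2) + sqrt(2)*c^2/2 + c + k/2 + 2*sqrt(2)


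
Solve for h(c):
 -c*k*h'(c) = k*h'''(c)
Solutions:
 h(c) = C1 + Integral(C2*airyai(-c) + C3*airybi(-c), c)


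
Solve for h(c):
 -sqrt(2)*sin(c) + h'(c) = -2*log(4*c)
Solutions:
 h(c) = C1 - 2*c*log(c) - 4*c*log(2) + 2*c - sqrt(2)*cos(c)


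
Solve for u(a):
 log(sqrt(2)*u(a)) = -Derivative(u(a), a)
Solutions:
 2*Integral(1/(2*log(_y) + log(2)), (_y, u(a))) = C1 - a


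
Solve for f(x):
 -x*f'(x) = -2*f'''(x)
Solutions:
 f(x) = C1 + Integral(C2*airyai(2^(2/3)*x/2) + C3*airybi(2^(2/3)*x/2), x)


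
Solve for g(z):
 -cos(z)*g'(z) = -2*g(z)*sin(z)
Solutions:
 g(z) = C1/cos(z)^2


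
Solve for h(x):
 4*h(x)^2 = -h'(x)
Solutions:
 h(x) = 1/(C1 + 4*x)


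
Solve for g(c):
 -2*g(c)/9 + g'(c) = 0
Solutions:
 g(c) = C1*exp(2*c/9)


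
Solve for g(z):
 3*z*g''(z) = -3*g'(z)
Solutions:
 g(z) = C1 + C2*log(z)


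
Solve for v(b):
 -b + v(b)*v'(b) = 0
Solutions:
 v(b) = -sqrt(C1 + b^2)
 v(b) = sqrt(C1 + b^2)


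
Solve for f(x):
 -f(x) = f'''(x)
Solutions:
 f(x) = C3*exp(-x) + (C1*sin(sqrt(3)*x/2) + C2*cos(sqrt(3)*x/2))*exp(x/2)


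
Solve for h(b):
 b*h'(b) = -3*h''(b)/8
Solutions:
 h(b) = C1 + C2*erf(2*sqrt(3)*b/3)


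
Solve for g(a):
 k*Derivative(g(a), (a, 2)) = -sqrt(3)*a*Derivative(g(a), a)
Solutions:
 g(a) = C1 + C2*sqrt(k)*erf(sqrt(2)*3^(1/4)*a*sqrt(1/k)/2)


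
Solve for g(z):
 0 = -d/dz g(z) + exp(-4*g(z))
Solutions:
 g(z) = log(-I*(C1 + 4*z)^(1/4))
 g(z) = log(I*(C1 + 4*z)^(1/4))
 g(z) = log(-(C1 + 4*z)^(1/4))
 g(z) = log(C1 + 4*z)/4


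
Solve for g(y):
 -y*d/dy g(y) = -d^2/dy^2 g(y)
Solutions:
 g(y) = C1 + C2*erfi(sqrt(2)*y/2)


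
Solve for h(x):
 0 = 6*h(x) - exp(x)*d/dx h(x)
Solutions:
 h(x) = C1*exp(-6*exp(-x))


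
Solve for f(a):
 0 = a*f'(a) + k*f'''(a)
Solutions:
 f(a) = C1 + Integral(C2*airyai(a*(-1/k)^(1/3)) + C3*airybi(a*(-1/k)^(1/3)), a)


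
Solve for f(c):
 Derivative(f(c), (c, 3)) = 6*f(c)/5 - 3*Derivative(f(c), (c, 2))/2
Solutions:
 f(c) = C1*exp(-c*(5*5^(1/3)/(4*sqrt(21) + 19)^(1/3) + 5^(2/3)*(4*sqrt(21) + 19)^(1/3) + 10)/20)*sin(sqrt(3)*5^(1/3)*c*(-5^(1/3)*(4*sqrt(21) + 19)^(1/3) + 5/(4*sqrt(21) + 19)^(1/3))/20) + C2*exp(-c*(5*5^(1/3)/(4*sqrt(21) + 19)^(1/3) + 5^(2/3)*(4*sqrt(21) + 19)^(1/3) + 10)/20)*cos(sqrt(3)*5^(1/3)*c*(-5^(1/3)*(4*sqrt(21) + 19)^(1/3) + 5/(4*sqrt(21) + 19)^(1/3))/20) + C3*exp(c*(-5 + 5*5^(1/3)/(4*sqrt(21) + 19)^(1/3) + 5^(2/3)*(4*sqrt(21) + 19)^(1/3))/10)


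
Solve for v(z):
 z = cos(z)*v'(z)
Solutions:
 v(z) = C1 + Integral(z/cos(z), z)


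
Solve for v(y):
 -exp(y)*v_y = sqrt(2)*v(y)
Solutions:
 v(y) = C1*exp(sqrt(2)*exp(-y))


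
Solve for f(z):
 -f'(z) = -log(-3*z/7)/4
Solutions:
 f(z) = C1 + z*log(-z)/4 + z*(-log(7) - 1 + log(3))/4


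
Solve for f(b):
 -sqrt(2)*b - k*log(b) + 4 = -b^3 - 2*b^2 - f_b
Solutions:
 f(b) = C1 - b^4/4 - 2*b^3/3 + sqrt(2)*b^2/2 + b*k*log(b) - b*k - 4*b


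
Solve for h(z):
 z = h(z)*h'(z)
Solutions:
 h(z) = -sqrt(C1 + z^2)
 h(z) = sqrt(C1 + z^2)


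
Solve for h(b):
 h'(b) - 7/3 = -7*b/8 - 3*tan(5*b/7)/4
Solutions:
 h(b) = C1 - 7*b^2/16 + 7*b/3 + 21*log(cos(5*b/7))/20


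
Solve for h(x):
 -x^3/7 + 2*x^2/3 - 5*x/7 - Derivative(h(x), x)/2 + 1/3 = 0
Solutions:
 h(x) = C1 - x^4/14 + 4*x^3/9 - 5*x^2/7 + 2*x/3


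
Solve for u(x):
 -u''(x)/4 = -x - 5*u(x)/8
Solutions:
 u(x) = C1*exp(-sqrt(10)*x/2) + C2*exp(sqrt(10)*x/2) - 8*x/5


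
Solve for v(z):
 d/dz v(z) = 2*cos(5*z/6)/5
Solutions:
 v(z) = C1 + 12*sin(5*z/6)/25


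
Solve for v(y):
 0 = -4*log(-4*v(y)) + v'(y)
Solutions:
 -Integral(1/(log(-_y) + 2*log(2)), (_y, v(y)))/4 = C1 - y


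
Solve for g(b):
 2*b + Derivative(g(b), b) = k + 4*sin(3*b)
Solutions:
 g(b) = C1 - b^2 + b*k - 4*cos(3*b)/3


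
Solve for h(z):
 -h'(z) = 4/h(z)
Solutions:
 h(z) = -sqrt(C1 - 8*z)
 h(z) = sqrt(C1 - 8*z)


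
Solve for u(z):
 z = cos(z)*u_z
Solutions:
 u(z) = C1 + Integral(z/cos(z), z)


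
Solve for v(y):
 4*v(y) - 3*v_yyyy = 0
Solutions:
 v(y) = C1*exp(-sqrt(2)*3^(3/4)*y/3) + C2*exp(sqrt(2)*3^(3/4)*y/3) + C3*sin(sqrt(2)*3^(3/4)*y/3) + C4*cos(sqrt(2)*3^(3/4)*y/3)


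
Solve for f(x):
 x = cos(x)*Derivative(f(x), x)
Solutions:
 f(x) = C1 + Integral(x/cos(x), x)


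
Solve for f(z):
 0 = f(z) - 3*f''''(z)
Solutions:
 f(z) = C1*exp(-3^(3/4)*z/3) + C2*exp(3^(3/4)*z/3) + C3*sin(3^(3/4)*z/3) + C4*cos(3^(3/4)*z/3)


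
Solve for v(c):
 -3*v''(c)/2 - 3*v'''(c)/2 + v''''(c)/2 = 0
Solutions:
 v(c) = C1 + C2*c + C3*exp(c*(3 - sqrt(21))/2) + C4*exp(c*(3 + sqrt(21))/2)


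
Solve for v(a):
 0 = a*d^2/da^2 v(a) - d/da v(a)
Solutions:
 v(a) = C1 + C2*a^2


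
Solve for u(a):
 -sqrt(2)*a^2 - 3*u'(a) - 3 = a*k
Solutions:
 u(a) = C1 - sqrt(2)*a^3/9 - a^2*k/6 - a


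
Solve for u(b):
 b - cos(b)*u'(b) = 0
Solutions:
 u(b) = C1 + Integral(b/cos(b), b)


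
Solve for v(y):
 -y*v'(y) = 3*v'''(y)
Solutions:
 v(y) = C1 + Integral(C2*airyai(-3^(2/3)*y/3) + C3*airybi(-3^(2/3)*y/3), y)


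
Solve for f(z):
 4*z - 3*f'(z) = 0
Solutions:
 f(z) = C1 + 2*z^2/3


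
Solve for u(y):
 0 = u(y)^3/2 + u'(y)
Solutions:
 u(y) = -sqrt(-1/(C1 - y))
 u(y) = sqrt(-1/(C1 - y))


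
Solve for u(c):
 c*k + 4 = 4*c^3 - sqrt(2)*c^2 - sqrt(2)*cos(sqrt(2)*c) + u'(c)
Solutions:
 u(c) = C1 - c^4 + sqrt(2)*c^3/3 + c^2*k/2 + 4*c + sin(sqrt(2)*c)


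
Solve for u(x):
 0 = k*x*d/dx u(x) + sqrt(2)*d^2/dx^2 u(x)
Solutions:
 u(x) = Piecewise((-2^(3/4)*sqrt(pi)*C1*erf(2^(1/4)*sqrt(k)*x/2)/(2*sqrt(k)) - C2, (k > 0) | (k < 0)), (-C1*x - C2, True))


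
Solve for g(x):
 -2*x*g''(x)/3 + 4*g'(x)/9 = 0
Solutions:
 g(x) = C1 + C2*x^(5/3)
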